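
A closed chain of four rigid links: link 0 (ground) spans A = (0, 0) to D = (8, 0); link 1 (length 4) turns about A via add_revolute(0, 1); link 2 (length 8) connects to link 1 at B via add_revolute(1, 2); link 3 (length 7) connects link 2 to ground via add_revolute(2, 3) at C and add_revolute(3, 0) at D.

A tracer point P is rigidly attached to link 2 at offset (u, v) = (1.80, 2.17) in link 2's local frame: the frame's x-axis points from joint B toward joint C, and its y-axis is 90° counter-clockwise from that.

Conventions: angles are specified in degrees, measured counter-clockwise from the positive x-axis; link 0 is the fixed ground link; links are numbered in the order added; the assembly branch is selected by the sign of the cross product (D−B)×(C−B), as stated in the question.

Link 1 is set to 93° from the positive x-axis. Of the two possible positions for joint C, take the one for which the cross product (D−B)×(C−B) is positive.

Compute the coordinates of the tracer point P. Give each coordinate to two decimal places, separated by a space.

A=(0,0), D=(8.00,0)
B = A + 4.00·(cos93°, sin93°) = (-0.2093, 3.9945)
|BD| = 9.1296
circle(B,8.00) ∩ circle(D,7.00): a=5.3863, h=5.9150
  candidates: C₊=(7.2221,6.9566) cross=54.002; C₋=(2.0460,-3.6810) cross=-54.002
  branch + wants cross > 0 → take C=(7.2221,6.9566) (cross=54.002)
ex = (C−B)/|BC| = (0.9289,0.3703); ey = (-0.3703,0.9289)
P = B + 1.80·ex + 2.17·ey = (0.6592,6.6768)

0.66 6.68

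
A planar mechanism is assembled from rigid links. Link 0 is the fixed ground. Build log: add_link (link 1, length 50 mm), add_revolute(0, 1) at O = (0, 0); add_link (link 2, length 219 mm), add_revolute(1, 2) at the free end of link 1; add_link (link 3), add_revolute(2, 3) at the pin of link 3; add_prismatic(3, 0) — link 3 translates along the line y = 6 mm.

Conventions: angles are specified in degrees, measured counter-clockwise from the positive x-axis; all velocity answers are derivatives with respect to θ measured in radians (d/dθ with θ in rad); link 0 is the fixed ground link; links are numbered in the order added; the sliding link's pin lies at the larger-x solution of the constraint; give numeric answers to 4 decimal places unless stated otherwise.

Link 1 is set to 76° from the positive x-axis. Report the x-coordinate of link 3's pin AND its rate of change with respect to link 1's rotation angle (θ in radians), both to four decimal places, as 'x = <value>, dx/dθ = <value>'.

geometry: r = 50 mm, L = 219 mm, e = 6 mm
crank pin P = (r cos θ, r sin θ) = (12.096095, 48.514786)
h = r sin θ − e = 48.514786 − 6 = 42.514786
x = r cos θ + √(L² − h²) = 12.096095 + 214.833640 = 226.929735
dx/dθ = −r sin θ − h·r cos θ/√(L² − h²) (θ in radians; h = 42.514786) = -50.908559

x = 226.9297, dx/dθ = -50.9086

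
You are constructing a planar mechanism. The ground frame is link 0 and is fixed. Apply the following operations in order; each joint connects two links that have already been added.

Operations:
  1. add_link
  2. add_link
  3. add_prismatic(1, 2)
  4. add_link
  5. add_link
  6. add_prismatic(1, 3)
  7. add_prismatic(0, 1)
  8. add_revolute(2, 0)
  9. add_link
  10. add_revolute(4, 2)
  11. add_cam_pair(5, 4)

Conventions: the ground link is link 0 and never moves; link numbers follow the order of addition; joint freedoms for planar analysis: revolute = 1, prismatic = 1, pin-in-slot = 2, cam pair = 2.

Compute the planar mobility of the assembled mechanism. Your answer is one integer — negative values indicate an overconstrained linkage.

link 0 = ground. State L|J1|J2 = 1|0|0
+link1  2|0|0
+link2  3|0|0
P(1,2) f=1→J1  3|1|0
+link3  4|1|0
+link4  5|1|0
P(1,3) f=1→J1  5|2|0
P(0,1) f=1→J1  5|3|0
R(2,0) f=1→J1  5|4|0
+link5  6|4|0
R(4,2) f=1→J1  6|5|0
C(5,4) f=2→J2  6|5|1
M = 3(6−1)−2·5−1 = 15−10−1 = 4

M = 4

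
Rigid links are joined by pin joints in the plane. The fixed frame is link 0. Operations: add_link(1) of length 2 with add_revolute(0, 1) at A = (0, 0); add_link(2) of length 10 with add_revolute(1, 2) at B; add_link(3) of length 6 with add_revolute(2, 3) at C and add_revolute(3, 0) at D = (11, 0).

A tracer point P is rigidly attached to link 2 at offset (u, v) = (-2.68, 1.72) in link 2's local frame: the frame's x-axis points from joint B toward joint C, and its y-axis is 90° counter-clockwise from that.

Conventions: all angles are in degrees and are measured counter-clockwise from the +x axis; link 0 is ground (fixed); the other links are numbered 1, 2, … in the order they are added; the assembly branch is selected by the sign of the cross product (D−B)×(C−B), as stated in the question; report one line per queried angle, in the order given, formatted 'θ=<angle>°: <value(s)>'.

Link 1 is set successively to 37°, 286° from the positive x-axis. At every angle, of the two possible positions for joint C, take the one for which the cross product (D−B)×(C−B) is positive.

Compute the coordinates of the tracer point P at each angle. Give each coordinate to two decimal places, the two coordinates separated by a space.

A=(0,0), D=(11.00,0)
θ=37°: B = A + 2.00·(cos37°, sin37°) = (1.5973, 1.2036)
θ=37°: |BD| = 9.4795
θ=37°: circle(B,10.00) ∩ circle(D,6.00): a=8.1154, h=5.8429
θ=37°:   candidates: C₊=(10.3889,5.9688) cross=55.388; C₋=(8.9051,-5.6224) cross=-55.388
θ=37°:   branch + wants cross > 0 → take C=(10.3889,5.9688) (cross=55.388)
θ=37°: ex = (C−B)/|BC| = (0.8792,0.4765); ey = (-0.4765,0.8792)
θ=37°: P = B + -2.68·ex + 1.72·ey = (-1.5785,1.4387)
θ=286°: B = A + 2.00·(cos286°, sin286°) = (0.5513, -1.9225)
θ=286°: |BD| = 10.6241
θ=286°: circle(B,10.00) ∩ circle(D,6.00): a=8.3241, h=5.5416
θ=286°:   candidates: C₊=(7.7351,5.0339) cross=58.875; C₋=(9.7407,-5.8664) cross=-58.875
θ=286°:   branch + wants cross > 0 → take C=(7.7351,5.0339) (cross=58.875)
θ=286°: ex = (C−B)/|BC| = (0.7184,0.6956); ey = (-0.6956,0.7184)
θ=286°: P = B + -2.68·ex + 1.72·ey = (-2.5705,-2.5512)

θ=37°: -1.58 1.44
θ=286°: -2.57 -2.55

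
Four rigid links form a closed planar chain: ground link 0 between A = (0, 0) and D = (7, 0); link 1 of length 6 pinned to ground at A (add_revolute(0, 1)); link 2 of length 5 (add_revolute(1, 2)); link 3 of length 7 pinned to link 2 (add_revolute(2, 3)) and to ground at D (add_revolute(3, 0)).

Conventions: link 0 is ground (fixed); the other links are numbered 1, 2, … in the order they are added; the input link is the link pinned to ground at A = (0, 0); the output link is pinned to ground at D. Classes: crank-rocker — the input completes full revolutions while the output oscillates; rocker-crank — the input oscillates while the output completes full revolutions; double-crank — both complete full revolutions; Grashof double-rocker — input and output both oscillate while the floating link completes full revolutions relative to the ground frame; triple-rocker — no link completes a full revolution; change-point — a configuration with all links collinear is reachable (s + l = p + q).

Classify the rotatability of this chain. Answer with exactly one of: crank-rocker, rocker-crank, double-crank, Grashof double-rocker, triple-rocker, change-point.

lengths: ground=7, input=6, coupler=5, output=7
sorted: s=5 (shortest), l=7 (longest), p+q=13
s + l = 12 vs p + q = 13
s + l < p + q (Grashof) with shortest = coupler link → Grashof double-rocker

Grashof double-rocker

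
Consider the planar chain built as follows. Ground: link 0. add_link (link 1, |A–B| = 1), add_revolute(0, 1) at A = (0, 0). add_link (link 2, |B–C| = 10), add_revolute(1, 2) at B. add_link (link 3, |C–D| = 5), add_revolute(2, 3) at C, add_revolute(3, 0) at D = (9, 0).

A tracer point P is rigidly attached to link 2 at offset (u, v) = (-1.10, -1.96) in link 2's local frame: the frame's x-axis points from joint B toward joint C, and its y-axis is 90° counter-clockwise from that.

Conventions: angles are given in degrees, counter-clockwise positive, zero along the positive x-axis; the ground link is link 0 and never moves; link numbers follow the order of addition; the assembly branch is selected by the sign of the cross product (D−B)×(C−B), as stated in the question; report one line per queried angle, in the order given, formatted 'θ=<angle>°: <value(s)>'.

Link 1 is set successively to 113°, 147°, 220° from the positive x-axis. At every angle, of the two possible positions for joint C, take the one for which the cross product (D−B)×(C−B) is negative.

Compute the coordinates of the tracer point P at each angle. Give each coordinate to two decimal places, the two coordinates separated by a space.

A=(0,0), D=(9.00,0)
θ=113°: B = A + 1.00·(cos113°, sin113°) = (-0.3907, 0.9205)
θ=113°: |BD| = 9.4357
θ=113°: circle(B,10.00) ∩ circle(D,5.00): a=8.6921, h=4.9444
θ=113°:   candidates: C₊=(8.7423,4.9934) cross=46.654; C₋=(7.7776,-4.8483) cross=-46.654
θ=113°:   branch - wants cross < 0 → take C=(7.7776,-4.8483) (cross=-46.654)
θ=113°: ex = (C−B)/|BC| = (0.8168,-0.5769); ey = (0.5769,0.8168)
θ=113°: P = B + -1.10·ex + -1.96·ey = (-2.4199,-0.0459)
θ=147°: B = A + 1.00·(cos147°, sin147°) = (-0.8387, 0.5446)
θ=147°: |BD| = 9.8537
θ=147°: circle(B,10.00) ∩ circle(D,5.00): a=8.7325, h=4.8727
θ=147°:   candidates: C₊=(8.1498,4.9272) cross=48.014; C₋=(7.6112,-4.8032) cross=-48.014
θ=147°:   branch - wants cross < 0 → take C=(7.6112,-4.8032) (cross=-48.014)
θ=147°: ex = (C−B)/|BC| = (0.8450,-0.5348); ey = (0.5348,0.8450)
θ=147°: P = B + -1.10·ex + -1.96·ey = (-2.8163,-0.5233)
θ=220°: B = A + 1.00·(cos220°, sin220°) = (-0.7660, -0.6428)
θ=220°: |BD| = 9.7872
θ=220°: circle(B,10.00) ∩ circle(D,5.00): a=8.7251, h=4.8859
θ=220°:   candidates: C₊=(7.6194,4.8056) cross=47.819; C₋=(8.2611,-4.9451) cross=-47.819
θ=220°:   branch - wants cross < 0 → take C=(8.2611,-4.9451) (cross=-47.819)
θ=220°: ex = (C−B)/|BC| = (0.9027,-0.4302); ey = (0.4302,0.9027)
θ=220°: P = B + -1.10·ex + -1.96·ey = (-2.6023,-1.9389)

θ=113°: -2.42 -0.05
θ=147°: -2.82 -0.52
θ=220°: -2.60 -1.94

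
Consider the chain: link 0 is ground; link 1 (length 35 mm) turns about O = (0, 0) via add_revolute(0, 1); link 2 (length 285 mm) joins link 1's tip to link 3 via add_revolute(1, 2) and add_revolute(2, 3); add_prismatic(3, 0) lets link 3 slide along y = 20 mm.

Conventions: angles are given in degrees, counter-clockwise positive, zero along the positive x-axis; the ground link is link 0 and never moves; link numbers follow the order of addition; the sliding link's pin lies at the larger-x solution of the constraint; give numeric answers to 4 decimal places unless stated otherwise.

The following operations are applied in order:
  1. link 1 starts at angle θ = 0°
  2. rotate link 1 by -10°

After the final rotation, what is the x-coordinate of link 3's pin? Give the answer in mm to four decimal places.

geometry: r = 35 mm, L = 285 mm, e = 20 mm; θ starts at 0°
rotate link 1 by -10°: θ ← 0° -10° = -10°
crank pin P = (r cos θ, r sin θ) = (34.468271, -6.077686)
h = r sin θ − e = -6.077686 − 20 = -26.077686
x = r cos θ + √(L² − h²) = 34.468271 + 283.804430 = 318.272701

318.2727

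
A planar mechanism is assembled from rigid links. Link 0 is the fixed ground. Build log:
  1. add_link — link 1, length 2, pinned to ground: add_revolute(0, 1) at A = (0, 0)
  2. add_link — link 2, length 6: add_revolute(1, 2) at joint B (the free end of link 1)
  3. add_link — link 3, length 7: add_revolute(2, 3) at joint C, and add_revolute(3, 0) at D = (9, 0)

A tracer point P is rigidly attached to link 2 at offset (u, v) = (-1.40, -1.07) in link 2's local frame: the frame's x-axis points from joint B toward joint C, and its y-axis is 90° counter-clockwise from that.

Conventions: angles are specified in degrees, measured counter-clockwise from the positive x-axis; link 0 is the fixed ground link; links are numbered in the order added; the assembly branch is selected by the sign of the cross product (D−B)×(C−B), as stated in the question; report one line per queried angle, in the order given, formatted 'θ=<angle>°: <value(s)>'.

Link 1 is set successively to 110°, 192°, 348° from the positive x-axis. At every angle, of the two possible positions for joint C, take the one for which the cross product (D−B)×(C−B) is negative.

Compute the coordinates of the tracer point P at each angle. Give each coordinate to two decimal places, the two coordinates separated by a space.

A=(0,0), D=(9.00,0)
θ=110°: B = A + 2.00·(cos110°, sin110°) = (-0.6840, 1.8794)
θ=110°: |BD| = 9.8647
θ=110°: circle(B,6.00) ∩ circle(D,7.00): a=4.2734, h=4.2116
θ=110°:   candidates: C₊=(4.3135,5.1997) cross=41.546; C₋=(2.7088,-3.0692) cross=-41.546
θ=110°:   branch - wants cross < 0 → take C=(2.7088,-3.0692) (cross=-41.546)
θ=110°: ex = (C−B)/|BC| = (0.5655,-0.8248); ey = (0.8248,0.5655)
θ=110°: P = B + -1.40·ex + -1.07·ey = (-2.3582,2.4290)
θ=192°: B = A + 2.00·(cos192°, sin192°) = (-1.9563, -0.4158)
θ=192°: |BD| = 10.9642
θ=192°: circle(B,6.00) ∩ circle(D,7.00): a=4.8893, h=3.4778
θ=192°:   candidates: C₊=(2.7975,3.2449) cross=38.131; C₋=(3.0613,-3.7057) cross=-38.131
θ=192°:   branch - wants cross < 0 → take C=(3.0613,-3.7057) (cross=-38.131)
θ=192°: ex = (C−B)/|BC| = (0.8363,-0.5483); ey = (0.5483,0.8363)
θ=192°: P = B + -1.40·ex + -1.07·ey = (-3.7138,-0.5430)
θ=348°: B = A + 2.00·(cos348°, sin348°) = (1.9563, -0.4158)
θ=348°: |BD| = 7.0560
θ=348°: circle(B,6.00) ∩ circle(D,7.00): a=2.6068, h=5.4041
θ=348°:   candidates: C₊=(4.2401,5.1325) cross=38.131; C₋=(4.8770,-5.6569) cross=-38.131
θ=348°:   branch - wants cross < 0 → take C=(4.8770,-5.6569) (cross=-38.131)
θ=348°: ex = (C−B)/|BC| = (0.4868,-0.8735); ey = (0.8735,0.4868)
θ=348°: P = B + -1.40·ex + -1.07·ey = (0.3401,0.2862)

θ=110°: -2.36 2.43
θ=192°: -3.71 -0.54
θ=348°: 0.34 0.29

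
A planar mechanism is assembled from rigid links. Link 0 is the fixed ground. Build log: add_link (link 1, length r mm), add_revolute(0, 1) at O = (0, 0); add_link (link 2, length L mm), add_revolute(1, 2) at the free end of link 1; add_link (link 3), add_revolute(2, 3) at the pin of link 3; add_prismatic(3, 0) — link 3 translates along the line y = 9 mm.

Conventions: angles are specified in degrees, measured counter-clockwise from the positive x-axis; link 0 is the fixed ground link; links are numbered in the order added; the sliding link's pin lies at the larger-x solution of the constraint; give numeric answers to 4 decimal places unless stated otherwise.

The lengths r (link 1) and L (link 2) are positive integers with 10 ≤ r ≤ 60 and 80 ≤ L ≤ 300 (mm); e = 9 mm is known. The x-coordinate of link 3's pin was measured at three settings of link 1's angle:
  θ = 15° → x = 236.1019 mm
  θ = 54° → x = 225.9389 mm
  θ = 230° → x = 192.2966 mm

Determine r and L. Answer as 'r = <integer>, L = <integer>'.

constraint per measurement: (x − r cos θ)² + (r sin θ − e)² = L²
subtracting the θ₁ and θ₂ equations cancels the r² and L² terms:
r = (x₁² − x₂²) / (2[(x₁cos θ₁ + e sin θ₁) − (x₂cos θ₂ + e sin θ₂)]) = 26.0002 → r = 26
L² = (x₁ − r cos θ₁)² + (r sin θ₁ − e)² = 44521.0199 → L = 211.0000 → L = 211
check at θ₃=230°: x = 192.2966 (printed 192.2966) ✓

r = 26, L = 211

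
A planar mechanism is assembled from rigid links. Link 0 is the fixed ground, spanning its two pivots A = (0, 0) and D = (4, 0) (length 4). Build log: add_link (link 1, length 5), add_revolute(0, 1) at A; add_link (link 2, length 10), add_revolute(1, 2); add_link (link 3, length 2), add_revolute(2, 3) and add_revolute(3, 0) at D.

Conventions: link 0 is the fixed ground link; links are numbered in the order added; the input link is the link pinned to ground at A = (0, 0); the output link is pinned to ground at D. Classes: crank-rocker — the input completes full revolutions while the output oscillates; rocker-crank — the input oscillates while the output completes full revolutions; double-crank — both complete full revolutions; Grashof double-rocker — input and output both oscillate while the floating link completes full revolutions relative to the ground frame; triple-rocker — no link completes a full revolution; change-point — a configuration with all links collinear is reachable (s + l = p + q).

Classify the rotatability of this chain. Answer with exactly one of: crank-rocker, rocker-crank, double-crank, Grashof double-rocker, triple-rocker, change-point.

lengths: ground=4, input=5, coupler=10, output=2
sorted: s=2 (shortest), l=10 (longest), p+q=9
s + l = 12 vs p + q = 9
s + l > p + q → non-Grashof → no link fully rotates → triple-rocker

triple-rocker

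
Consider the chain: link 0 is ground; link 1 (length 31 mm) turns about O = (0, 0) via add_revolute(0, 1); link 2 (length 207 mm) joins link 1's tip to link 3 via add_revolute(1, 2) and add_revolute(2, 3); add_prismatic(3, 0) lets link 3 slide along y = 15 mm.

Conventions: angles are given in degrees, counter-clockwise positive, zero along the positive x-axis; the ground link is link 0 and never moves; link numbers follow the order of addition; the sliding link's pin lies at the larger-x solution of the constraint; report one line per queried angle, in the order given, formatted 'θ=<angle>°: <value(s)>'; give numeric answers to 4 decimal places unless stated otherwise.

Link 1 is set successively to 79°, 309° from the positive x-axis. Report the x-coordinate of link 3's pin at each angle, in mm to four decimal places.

geometry: r = 31 mm, L = 207 mm, e = 15 mm
θ=79°: crank pin P = (r cos θ, r sin θ) = (5.915079, 30.430443)
θ=79°: h = r sin θ − e = 30.430443 − 15 = 15.430443
θ=79°: x = r cos θ + √(L² − h²) = 5.915079 + 206.424082 = 212.339160
θ=309°: crank pin P = (r cos θ, r sin θ) = (19.508932, -24.091525)
θ=309°: h = r sin θ − e = -24.091525 − 15 = -39.091525
θ=309°: x = r cos θ + √(L² − h²) = 19.508932 + 203.275313 = 222.784245

θ=79°: 212.3392
θ=309°: 222.7842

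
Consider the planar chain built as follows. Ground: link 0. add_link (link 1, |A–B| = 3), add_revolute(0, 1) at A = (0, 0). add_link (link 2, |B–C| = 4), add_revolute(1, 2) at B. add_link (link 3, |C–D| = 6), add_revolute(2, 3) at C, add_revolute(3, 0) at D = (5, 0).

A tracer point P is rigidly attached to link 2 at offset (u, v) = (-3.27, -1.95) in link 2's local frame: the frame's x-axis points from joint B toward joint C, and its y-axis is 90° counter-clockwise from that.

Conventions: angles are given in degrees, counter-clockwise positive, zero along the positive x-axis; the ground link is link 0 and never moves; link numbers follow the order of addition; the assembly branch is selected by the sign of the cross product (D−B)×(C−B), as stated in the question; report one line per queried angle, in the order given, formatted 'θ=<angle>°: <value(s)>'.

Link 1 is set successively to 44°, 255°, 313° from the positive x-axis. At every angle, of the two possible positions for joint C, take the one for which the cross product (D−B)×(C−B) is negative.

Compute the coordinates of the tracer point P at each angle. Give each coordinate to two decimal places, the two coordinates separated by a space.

A=(0,0), D=(5.00,0)
θ=44°: B = A + 3.00·(cos44°, sin44°) = (2.1580, 2.0840)
θ=44°: |BD| = 3.5242
θ=44°: circle(B,4.00) ∩ circle(D,6.00): a=-1.0755, h=3.8527
θ=44°:   candidates: C₊=(3.5690,5.8269) cross=13.578; C₋=(-0.9875,-0.3870) cross=-13.578
θ=44°:   branch - wants cross < 0 → take C=(-0.9875,-0.3870) (cross=-13.578)
θ=44°: ex = (C−B)/|BC| = (-0.7864,-0.6177); ey = (0.6177,-0.7864)
θ=44°: P = B + -3.27·ex + -1.95·ey = (3.5249,5.6374)
θ=255°: B = A + 3.00·(cos255°, sin255°) = (-0.7765, -2.8978)
θ=255°: |BD| = 6.4626
θ=255°: circle(B,4.00) ∩ circle(D,6.00): a=1.6839, h=3.6283
θ=255°:   candidates: C₊=(-0.8982,1.1004) cross=23.448; C₋=(2.3556,-5.3858) cross=-23.448
θ=255°:   branch - wants cross < 0 → take C=(2.3556,-5.3858) (cross=-23.448)
θ=255°: ex = (C−B)/|BC| = (0.7830,-0.6220); ey = (0.6220,0.7830)
θ=255°: P = B + -3.27·ex + -1.95·ey = (-4.5498,-2.3907)
θ=313°: B = A + 3.00·(cos313°, sin313°) = (2.0460, -2.1941)
θ=313°: |BD| = 3.6797
θ=313°: circle(B,4.00) ∩ circle(D,6.00): a=-0.8778, h=3.9025
θ=313°:   candidates: C₊=(-0.9856,0.4154) cross=14.360; C₋=(3.6682,-5.8503) cross=-14.360
θ=313°:   branch - wants cross < 0 → take C=(3.6682,-5.8503) (cross=-14.360)
θ=313°: ex = (C−B)/|BC| = (0.4056,-0.9141); ey = (0.9141,0.4056)
θ=313°: P = B + -3.27·ex + -1.95·ey = (-1.0626,0.0041)

θ=44°: 3.52 5.64
θ=255°: -4.55 -2.39
θ=313°: -1.06 0.00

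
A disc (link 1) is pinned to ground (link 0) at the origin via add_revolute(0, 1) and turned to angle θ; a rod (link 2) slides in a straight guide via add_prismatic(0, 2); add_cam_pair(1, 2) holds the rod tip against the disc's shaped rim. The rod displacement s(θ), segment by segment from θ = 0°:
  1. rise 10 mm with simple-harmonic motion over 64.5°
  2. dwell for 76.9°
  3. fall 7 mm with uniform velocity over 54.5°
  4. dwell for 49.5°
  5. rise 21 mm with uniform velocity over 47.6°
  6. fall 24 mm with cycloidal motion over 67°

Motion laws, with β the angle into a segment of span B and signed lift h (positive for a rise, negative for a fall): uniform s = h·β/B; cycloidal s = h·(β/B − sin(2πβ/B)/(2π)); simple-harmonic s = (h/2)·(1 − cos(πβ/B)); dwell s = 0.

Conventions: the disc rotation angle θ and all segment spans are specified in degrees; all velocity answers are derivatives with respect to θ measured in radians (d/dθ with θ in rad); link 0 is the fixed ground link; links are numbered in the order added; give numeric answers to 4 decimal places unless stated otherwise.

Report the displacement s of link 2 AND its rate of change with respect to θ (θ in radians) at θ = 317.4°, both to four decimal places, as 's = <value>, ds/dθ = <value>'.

segment 1 (0° to 64.5°, simple-harmonic, h = 10) is passed completely: s = 0.0000 + (10) = 10.0000
segment 2 (64.5° to 141.4°, dwell): s unchanged at 10.0000
segment 3 (141.4° to 195.9°, uniform, h = -7) is passed completely: s = 10.0000 + (-7) = 3.0000
segment 4 (195.9° to 245.4°, dwell): s unchanged at 3.0000
segment 5 (245.4° to 293°, uniform, h = 21) is passed completely: s = 3.0000 + (21) = 24.0000
θ = 317.4° falls in segment 6 (293° to 360°, cycloidal, h = -24): β = 317.4 − 293 = 24.4°, B = 67°; Δs = -24·(0.3642 − sin(2π·0.3642)/(2π)) = -5.8621; s = 24.0000 − 5.8621 = 18.1379
velocity in seg [293°–360°] (cycloidal), θ in radians: β = 24.4° = 0.4259 rad, B = 67° = 1.1694 rad; ds/dθ = (h/B)(1 − cos(2πβ/B)) = ((-24)/1.1694)(1 − cos(2π·0.3642)) = -34.016948 mm/rad

s = 18.1379, ds/dθ = -34.0169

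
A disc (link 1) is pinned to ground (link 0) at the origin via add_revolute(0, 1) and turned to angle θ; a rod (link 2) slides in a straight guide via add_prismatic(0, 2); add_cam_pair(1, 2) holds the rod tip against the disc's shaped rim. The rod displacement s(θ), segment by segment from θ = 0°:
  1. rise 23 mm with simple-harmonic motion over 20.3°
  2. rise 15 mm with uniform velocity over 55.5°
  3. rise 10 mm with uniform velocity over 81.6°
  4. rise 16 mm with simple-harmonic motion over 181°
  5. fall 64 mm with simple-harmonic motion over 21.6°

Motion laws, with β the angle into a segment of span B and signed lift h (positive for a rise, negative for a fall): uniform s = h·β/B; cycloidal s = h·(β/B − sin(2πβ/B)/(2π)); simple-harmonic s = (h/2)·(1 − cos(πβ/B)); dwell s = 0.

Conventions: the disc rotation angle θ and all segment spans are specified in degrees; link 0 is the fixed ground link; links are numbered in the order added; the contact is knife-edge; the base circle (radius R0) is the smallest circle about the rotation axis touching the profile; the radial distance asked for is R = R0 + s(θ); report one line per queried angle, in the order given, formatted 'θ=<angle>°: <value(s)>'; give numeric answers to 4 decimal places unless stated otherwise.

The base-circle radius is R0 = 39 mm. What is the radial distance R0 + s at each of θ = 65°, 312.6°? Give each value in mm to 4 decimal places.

segment 1 (0° to 20.3°, simple-harmonic, h = 23) is passed completely: s = 0.0000 + (23) = 23.0000
θ = 65° falls in segment 2 (20.3° to 75.8°, uniform, h = 15): β = 65 − 20.3 = 44.7°, B = 55.5°; Δs = 15·44.7/55.5 = 12.0811; s = 23.0000 + 12.0811 = 35.0811
segment 2 (20.3° to 75.8°, uniform, h = 15) is passed completely: s = 23.0000 + (15) = 38.0000
segment 3 (75.8° to 157.4°, uniform, h = 10) is passed completely: s = 38.0000 + (10) = 48.0000
θ = 312.6° falls in segment 4 (157.4° to 338.4°, simple-harmonic, h = 16): β = 312.6 − 157.4 = 155.2°, B = 181°; Δs = 16/2·(1 − cos(π·0.8575)) = 15.2112; s = 48.0000 + 15.2112 = 63.2112
θ=65°: R = R0 + s = 39 + 35.0811 = 74.0811
θ=312.6°: R = R0 + s = 39 + 63.2112 = 102.2112

θ=65°: 74.0811
θ=312.6°: 102.2112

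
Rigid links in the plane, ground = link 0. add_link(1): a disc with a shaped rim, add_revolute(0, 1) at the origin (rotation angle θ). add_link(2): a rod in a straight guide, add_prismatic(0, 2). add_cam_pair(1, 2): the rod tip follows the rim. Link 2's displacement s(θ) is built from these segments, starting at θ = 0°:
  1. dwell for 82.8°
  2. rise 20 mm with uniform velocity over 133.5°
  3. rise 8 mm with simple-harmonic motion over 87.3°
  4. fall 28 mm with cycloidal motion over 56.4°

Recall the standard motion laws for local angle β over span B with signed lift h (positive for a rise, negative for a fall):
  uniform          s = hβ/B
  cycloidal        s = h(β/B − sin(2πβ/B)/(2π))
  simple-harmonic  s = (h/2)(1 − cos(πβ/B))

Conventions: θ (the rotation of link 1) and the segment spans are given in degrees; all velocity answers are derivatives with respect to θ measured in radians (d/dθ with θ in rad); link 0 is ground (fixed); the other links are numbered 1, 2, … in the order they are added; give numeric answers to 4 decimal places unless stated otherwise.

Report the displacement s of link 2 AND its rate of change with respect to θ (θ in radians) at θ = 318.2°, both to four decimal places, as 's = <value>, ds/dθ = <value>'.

segment 1 (0° to 82.8°, dwell): s unchanged at 0.0000
segment 2 (82.8° to 216.3°, uniform, h = 20) is passed completely: s = 0.0000 + (20) = 20.0000
segment 3 (216.3° to 303.6°, simple-harmonic, h = 8) is passed completely: s = 20.0000 + (8) = 28.0000
θ = 318.2° falls in segment 4 (303.6° to 360°, cycloidal, h = -28): β = 318.2 − 303.6 = 14.6°, B = 56.4°; Δs = -28·(0.2589 − sin(2π·0.2589)/(2π)) = -2.7988; s = 28.0000 − 2.7988 = 25.2012
velocity in seg [303.6°–360°] (cycloidal), θ in radians: β = 14.6° = 0.2548 rad, B = 56.4° = 0.9844 rad; ds/dθ = (h/B)(1 − cos(2πβ/B)) = ((-28)/0.9844)(1 − cos(2π·0.2589)) = -30.028321 mm/rad

s = 25.2012, ds/dθ = -30.0283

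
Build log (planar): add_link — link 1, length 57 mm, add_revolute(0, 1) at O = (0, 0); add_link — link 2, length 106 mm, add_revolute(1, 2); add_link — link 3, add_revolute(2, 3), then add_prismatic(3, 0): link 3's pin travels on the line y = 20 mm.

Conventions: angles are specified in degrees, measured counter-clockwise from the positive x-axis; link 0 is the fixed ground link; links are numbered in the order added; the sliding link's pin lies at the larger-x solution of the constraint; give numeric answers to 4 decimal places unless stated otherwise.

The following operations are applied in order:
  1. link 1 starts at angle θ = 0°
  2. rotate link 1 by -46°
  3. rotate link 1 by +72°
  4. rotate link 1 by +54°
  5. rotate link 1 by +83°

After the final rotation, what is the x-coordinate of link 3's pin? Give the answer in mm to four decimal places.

geometry: r = 57 mm, L = 106 mm, e = 20 mm; θ starts at 0°
rotate link 1 by -46°: θ ← 0° -46° = -46°
rotate link 1 by +72°: θ ← -46° +72° = 26°
rotate link 1 by +54°: θ ← 26° +54° = 80°
rotate link 1 by +83°: θ ← 80° +83° = 163°
crank pin P = (r cos θ, r sin θ) = (-54.509371, 16.665187)
h = r sin θ − e = 16.665187 − 20 = -3.334813
x = r cos θ + √(L² − h²) = -54.509371 + 105.947530 = 51.438158

51.4382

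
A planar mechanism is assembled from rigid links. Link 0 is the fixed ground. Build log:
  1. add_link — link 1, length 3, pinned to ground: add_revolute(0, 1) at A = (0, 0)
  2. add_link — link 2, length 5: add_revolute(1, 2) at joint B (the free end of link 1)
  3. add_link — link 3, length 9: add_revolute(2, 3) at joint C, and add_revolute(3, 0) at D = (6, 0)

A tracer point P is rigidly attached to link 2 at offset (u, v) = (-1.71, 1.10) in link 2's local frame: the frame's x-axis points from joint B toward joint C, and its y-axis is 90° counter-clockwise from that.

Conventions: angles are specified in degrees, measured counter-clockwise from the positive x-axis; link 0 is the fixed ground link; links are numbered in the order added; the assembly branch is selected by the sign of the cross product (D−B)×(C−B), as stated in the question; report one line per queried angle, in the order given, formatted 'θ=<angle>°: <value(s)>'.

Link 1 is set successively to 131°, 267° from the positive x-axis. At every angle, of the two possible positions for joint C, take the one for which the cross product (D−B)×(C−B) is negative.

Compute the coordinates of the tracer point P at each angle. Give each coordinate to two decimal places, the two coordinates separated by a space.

A=(0,0), D=(6.00,0)
θ=131°: B = A + 3.00·(cos131°, sin131°) = (-1.9682, 2.2641)
θ=131°: |BD| = 8.2836
θ=131°: circle(B,5.00) ∩ circle(D,9.00): a=0.7616, h=4.9417
θ=131°:   candidates: C₊=(0.1151,6.8094) cross=40.935; C₋=(-2.5862,-2.6975) cross=-40.935
θ=131°:   branch - wants cross < 0 → take C=(-2.5862,-2.6975) (cross=-40.935)
θ=131°: ex = (C−B)/|BC| = (-0.1236,-0.9923); ey = (0.9923,-0.1236)
θ=131°: P = B + -1.71·ex + 1.10·ey = (-0.6652,3.8250)
θ=267°: B = A + 3.00·(cos267°, sin267°) = (-0.1570, -2.9959)
θ=267°: |BD| = 6.8472
θ=267°: circle(B,5.00) ∩ circle(D,9.00): a=-0.6657, h=4.9555
θ=267°:   candidates: C₊=(-2.9238,1.1688) cross=33.931; C₋=(1.4126,-7.7431) cross=-33.931
θ=267°:   branch - wants cross < 0 → take C=(1.4126,-7.7431) (cross=-33.931)
θ=267°: ex = (C−B)/|BC| = (0.3139,-0.9494); ey = (0.9494,0.3139)
θ=267°: P = B + -1.71·ex + 1.10·ey = (0.3506,-1.0270)

θ=131°: -0.67 3.83
θ=267°: 0.35 -1.03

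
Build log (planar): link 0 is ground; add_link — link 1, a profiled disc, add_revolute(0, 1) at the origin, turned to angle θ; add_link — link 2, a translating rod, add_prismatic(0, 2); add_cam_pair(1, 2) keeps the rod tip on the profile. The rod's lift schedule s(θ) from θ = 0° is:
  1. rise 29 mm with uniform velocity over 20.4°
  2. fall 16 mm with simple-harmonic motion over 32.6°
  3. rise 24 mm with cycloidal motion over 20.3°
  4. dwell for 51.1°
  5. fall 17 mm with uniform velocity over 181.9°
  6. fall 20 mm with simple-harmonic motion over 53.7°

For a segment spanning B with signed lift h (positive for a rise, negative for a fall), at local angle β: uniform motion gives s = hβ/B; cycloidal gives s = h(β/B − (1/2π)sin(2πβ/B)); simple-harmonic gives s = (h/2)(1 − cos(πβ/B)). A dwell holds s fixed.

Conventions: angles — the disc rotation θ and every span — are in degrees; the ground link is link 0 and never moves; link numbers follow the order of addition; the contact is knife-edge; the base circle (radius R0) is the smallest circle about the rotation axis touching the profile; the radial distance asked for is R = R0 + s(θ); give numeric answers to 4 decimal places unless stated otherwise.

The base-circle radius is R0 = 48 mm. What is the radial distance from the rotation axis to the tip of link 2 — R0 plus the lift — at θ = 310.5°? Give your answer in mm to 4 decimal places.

seg 1 [0°–20.4°] uniform, h=29: full span → s += 29 → s = 29.0000
seg 2 [20.4°–53°] simple-harmonic, h=-16: full span → s += -16 → s = 13.0000
seg 3 [53°–73.3°] cycloidal, h=24: full span → s += 24 → s = 37.0000
seg 4 [73.3°–124.4°] dwell: s stays 37.0000
seg 5 [124.4°–306.3°] uniform, h=-17: full span → s += -17 → s = 20.0000
seg 6 [306.3°–360°] simple-harmonic, h=-20: θ=310.5° here. β=4.2, B=53.7. -20/2·(1 − cos(π·0.0782)) = -0.3004 → s = 19.6996
R = R0 + s = 48 + 19.6996 = 67.6996

67.6996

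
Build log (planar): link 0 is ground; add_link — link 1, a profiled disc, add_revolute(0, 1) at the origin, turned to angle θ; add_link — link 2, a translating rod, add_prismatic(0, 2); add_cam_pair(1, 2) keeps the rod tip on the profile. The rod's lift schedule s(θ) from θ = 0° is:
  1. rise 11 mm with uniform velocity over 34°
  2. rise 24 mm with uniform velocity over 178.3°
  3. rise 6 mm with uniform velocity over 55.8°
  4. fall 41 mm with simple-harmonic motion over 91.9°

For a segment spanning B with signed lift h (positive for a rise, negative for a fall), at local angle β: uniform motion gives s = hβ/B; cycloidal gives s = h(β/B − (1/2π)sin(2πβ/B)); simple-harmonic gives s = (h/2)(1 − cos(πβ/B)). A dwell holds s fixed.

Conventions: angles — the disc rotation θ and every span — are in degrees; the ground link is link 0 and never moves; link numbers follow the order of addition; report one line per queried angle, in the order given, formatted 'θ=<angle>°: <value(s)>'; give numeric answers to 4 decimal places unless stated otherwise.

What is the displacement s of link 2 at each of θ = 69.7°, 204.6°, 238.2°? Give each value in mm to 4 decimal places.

seg 1 [0°–34°] uniform, h=11: full span → s += 11 → s = 11.0000
seg 2 [34°–212.3°] uniform, h=24: θ=69.7° here. β=35.7, B=178.3. 24·35.7/178.3 = 4.8054 → s = 15.8054
seg 2 [34°–212.3°] uniform, h=24: θ=204.6° here. β=170.6, B=178.3. 24·170.6/178.3 = 22.9635 → s = 33.9635
seg 2 [34°–212.3°] uniform, h=24: full span → s += 24 → s = 35.0000
seg 3 [212.3°–268.1°] uniform, h=6: θ=238.2° here. β=25.9, B=55.8. 6·25.9/55.8 = 2.7849 → s = 37.7849

θ=69.7°: 15.8054
θ=204.6°: 33.9635
θ=238.2°: 37.7849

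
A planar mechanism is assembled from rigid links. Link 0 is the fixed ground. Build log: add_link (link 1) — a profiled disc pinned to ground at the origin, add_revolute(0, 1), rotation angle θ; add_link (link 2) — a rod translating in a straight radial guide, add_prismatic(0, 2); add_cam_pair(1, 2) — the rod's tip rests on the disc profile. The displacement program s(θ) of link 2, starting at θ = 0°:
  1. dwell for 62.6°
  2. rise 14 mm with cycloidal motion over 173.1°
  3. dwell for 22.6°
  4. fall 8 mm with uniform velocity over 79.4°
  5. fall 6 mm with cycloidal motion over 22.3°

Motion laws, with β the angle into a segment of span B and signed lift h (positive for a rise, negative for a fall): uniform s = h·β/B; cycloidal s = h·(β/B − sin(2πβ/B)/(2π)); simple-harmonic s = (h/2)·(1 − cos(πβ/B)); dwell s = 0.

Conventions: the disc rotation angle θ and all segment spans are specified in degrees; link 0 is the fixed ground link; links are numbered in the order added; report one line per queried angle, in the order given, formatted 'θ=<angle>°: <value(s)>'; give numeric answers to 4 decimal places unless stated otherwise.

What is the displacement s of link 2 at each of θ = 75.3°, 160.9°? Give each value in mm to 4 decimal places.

seg 1 [0°–62.6°] dwell: s stays 0.0000
seg 2 [62.6°–235.7°] cycloidal, h=14: θ=75.3° here. β=12.7, B=173.1. 14·(0.0734 − sin(2π·0.0734)/(2π)) = 0.0360 → s = 0.0360
seg 2 [62.6°–235.7°] cycloidal, h=14: θ=160.9° here. β=98.3, B=173.1. 14·(0.5679 − sin(2π·0.5679)/(2π)) = 8.8721 → s = 8.8721

θ=75.3°: 0.0360
θ=160.9°: 8.8721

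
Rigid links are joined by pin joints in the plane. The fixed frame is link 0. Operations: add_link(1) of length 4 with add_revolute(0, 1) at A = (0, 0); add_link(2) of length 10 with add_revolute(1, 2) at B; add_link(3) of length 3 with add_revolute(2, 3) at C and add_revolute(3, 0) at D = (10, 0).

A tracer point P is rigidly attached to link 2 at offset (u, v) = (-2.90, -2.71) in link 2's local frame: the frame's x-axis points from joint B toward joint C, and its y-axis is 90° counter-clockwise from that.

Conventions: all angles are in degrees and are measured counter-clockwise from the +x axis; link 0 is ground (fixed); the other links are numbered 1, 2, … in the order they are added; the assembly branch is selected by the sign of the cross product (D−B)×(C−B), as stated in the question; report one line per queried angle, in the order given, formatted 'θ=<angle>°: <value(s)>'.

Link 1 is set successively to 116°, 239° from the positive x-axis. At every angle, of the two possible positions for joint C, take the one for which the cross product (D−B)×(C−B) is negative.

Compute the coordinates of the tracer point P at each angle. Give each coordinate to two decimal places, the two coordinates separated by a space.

A=(0,0), D=(10.00,0)
θ=116°: B = A + 4.00·(cos116°, sin116°) = (-1.7535, 3.5952)
θ=116°: |BD| = 12.2910
θ=116°: circle(B,10.00) ∩ circle(D,3.00): a=9.8474, h=1.7403
θ=116°:   candidates: C₊=(8.1723,2.3790) cross=21.390; C₋=(7.1542,-0.9494) cross=-21.390
θ=116°:   branch - wants cross < 0 → take C=(7.1542,-0.9494) (cross=-21.390)
θ=116°: ex = (C−B)/|BC| = (0.8908,-0.4545); ey = (0.4545,0.8908)
θ=116°: P = B + -2.90·ex + -2.71·ey = (-5.5683,2.4991)
θ=239°: B = A + 4.00·(cos239°, sin239°) = (-2.0602, -3.4287)
θ=239°: |BD| = 12.5381
θ=239°: circle(B,10.00) ∩ circle(D,3.00): a=9.8980, h=1.4248
θ=239°:   candidates: C₊=(7.0709,0.6485) cross=17.864; C₋=(7.8502,-2.0924) cross=-17.864
θ=239°:   branch - wants cross < 0 → take C=(7.8502,-2.0924) (cross=-17.864)
θ=239°: ex = (C−B)/|BC| = (0.9910,0.1336); ey = (-0.1336,0.9910)
θ=239°: P = B + -2.90·ex + -2.71·ey = (-4.5720,-6.5019)

θ=116°: -5.57 2.50
θ=239°: -4.57 -6.50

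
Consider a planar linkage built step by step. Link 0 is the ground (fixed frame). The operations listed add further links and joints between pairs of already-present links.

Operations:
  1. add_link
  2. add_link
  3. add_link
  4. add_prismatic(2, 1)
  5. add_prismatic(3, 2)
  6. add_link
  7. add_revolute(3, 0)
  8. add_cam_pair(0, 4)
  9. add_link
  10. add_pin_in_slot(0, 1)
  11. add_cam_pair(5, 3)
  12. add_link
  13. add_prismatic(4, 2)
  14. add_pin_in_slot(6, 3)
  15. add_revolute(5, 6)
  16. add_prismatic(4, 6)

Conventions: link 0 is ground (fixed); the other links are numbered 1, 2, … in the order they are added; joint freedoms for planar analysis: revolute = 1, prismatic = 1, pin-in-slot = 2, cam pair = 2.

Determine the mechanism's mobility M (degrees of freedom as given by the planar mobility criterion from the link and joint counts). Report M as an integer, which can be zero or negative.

ground; <1,0,0>
#1 <2,0,0>
#2 <3,0,0>
#3 <4,0,0>
P:2↔1 J1 <4,1,0>
P:3↔2 J1 <4,2,0>
#4 <5,2,0>
R:3↔0 J1 <5,3,0>
C:0↔4 J2 <5,3,1>
#5 <6,3,1>
PS:0↔1 J2 <6,3,2>
C:5↔3 J2 <6,3,3>
#6 <7,3,3>
P:4↔2 J1 <7,4,3>
PS:6↔3 J2 <7,4,4>
R:5↔6 J1 <7,5,4>
P:4↔6 J1 <7,6,4>
3×6 − 2×6 − 1×4 = 2

M = 2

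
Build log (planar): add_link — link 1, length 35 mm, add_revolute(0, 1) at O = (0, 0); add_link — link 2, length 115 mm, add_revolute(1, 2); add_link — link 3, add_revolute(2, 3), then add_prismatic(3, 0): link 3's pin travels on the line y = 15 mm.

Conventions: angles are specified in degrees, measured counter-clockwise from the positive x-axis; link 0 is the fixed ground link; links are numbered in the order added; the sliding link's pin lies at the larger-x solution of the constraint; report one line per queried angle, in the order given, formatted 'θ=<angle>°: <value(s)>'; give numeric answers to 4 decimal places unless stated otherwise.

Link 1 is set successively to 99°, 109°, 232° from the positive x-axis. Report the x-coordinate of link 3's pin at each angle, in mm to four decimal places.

geometry: r = 35 mm, L = 115 mm, e = 15 mm
θ=99°: crank pin P = (r cos θ, r sin θ) = (-5.475206, 34.569092)
θ=99°: h = r sin θ − e = 34.569092 − 15 = 19.569092
θ=99°: x = r cos θ + √(L² − h²) = -5.475206 + 113.322772 = 107.847566
θ=109°: crank pin P = (r cos θ, r sin θ) = (-11.394885, 33.093150)
θ=109°: h = r sin θ − e = 33.093150 − 15 = 18.093150
θ=109°: x = r cos θ + √(L² − h²) = -11.394885 + 113.567768 = 102.172883
θ=232°: crank pin P = (r cos θ, r sin θ) = (-21.548152, -27.580376)
θ=232°: h = r sin θ − e = -27.580376 − 15 = -42.580376
θ=232°: x = r cos θ + √(L² − h²) = -21.548152 + 106.826549 = 85.278397

θ=99°: 107.8476
θ=109°: 102.1729
θ=232°: 85.2784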